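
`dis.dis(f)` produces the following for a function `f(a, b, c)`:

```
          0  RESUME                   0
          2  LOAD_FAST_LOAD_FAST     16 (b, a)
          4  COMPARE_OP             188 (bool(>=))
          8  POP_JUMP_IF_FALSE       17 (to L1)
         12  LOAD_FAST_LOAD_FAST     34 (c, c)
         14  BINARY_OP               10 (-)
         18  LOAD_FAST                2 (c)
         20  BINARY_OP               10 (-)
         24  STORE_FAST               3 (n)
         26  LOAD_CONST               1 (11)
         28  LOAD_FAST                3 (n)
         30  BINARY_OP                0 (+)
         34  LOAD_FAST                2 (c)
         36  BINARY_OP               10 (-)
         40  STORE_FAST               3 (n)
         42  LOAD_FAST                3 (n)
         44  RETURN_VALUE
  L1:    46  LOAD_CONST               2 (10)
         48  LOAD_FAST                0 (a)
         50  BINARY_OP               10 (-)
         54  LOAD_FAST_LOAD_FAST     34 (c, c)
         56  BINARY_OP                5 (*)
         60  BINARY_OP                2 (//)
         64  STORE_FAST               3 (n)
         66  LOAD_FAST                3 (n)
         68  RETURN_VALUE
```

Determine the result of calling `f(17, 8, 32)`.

LOAD_FAST_LOAD_FAST b,a → push 8,17. Stack: [8, 17]
COMPARE_OP bool(>=) → 8 vs 17 = False. Stack: [False]
POP_JUMP_IF_FALSE → pop False; jump. Stack: []
LOAD_CONST → push 10. Stack: [10]
LOAD_FAST a → push 17. Stack: [10, 17]
BINARY_OP - → 10 - 17 = -7. Stack: [-7]
LOAD_FAST_LOAD_FAST c,c → push 32,32. Stack: [-7, 32, 32]
BINARY_OP * → 32 * 32 = 1024. Stack: [-7, 1024]
BINARY_OP // → -7 // 1024 = -1. Stack: [-1]
STORE_FAST n → n=-1. Stack: []
LOAD_FAST n → push -1. Stack: [-1]
RETURN_VALUE → return -1.

-1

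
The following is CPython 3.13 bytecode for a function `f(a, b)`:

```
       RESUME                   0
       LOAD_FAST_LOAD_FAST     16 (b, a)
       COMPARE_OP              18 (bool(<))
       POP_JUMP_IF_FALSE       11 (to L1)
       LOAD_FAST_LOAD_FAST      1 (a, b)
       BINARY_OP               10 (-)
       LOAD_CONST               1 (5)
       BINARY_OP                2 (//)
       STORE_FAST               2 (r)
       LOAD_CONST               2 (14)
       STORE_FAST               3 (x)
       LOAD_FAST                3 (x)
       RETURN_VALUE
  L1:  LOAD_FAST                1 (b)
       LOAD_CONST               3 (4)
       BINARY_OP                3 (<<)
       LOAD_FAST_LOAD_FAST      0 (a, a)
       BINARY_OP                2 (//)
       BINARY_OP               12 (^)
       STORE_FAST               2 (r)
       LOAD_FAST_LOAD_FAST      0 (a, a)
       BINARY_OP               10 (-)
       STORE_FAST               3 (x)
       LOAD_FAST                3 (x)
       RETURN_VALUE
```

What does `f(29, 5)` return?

14

LOAD_FAST_LOAD_FAST b,a → push 5,29. Stack: [5, 29]
COMPARE_OP bool(<) → 5 vs 29 = True. Stack: [True]
POP_JUMP_IF_FALSE → pop True; no jump. Stack: []
LOAD_FAST_LOAD_FAST a,b → push 29,5. Stack: [29, 5]
BINARY_OP - → 29 - 5 = 24. Stack: [24]
LOAD_CONST → push 5. Stack: [24, 5]
BINARY_OP // → 24 // 5 = 4. Stack: [4]
STORE_FAST r → r=4. Stack: []
LOAD_CONST → push 14. Stack: [14]
STORE_FAST x → x=14. Stack: []
LOAD_FAST x → push 14. Stack: [14]
RETURN_VALUE → return 14.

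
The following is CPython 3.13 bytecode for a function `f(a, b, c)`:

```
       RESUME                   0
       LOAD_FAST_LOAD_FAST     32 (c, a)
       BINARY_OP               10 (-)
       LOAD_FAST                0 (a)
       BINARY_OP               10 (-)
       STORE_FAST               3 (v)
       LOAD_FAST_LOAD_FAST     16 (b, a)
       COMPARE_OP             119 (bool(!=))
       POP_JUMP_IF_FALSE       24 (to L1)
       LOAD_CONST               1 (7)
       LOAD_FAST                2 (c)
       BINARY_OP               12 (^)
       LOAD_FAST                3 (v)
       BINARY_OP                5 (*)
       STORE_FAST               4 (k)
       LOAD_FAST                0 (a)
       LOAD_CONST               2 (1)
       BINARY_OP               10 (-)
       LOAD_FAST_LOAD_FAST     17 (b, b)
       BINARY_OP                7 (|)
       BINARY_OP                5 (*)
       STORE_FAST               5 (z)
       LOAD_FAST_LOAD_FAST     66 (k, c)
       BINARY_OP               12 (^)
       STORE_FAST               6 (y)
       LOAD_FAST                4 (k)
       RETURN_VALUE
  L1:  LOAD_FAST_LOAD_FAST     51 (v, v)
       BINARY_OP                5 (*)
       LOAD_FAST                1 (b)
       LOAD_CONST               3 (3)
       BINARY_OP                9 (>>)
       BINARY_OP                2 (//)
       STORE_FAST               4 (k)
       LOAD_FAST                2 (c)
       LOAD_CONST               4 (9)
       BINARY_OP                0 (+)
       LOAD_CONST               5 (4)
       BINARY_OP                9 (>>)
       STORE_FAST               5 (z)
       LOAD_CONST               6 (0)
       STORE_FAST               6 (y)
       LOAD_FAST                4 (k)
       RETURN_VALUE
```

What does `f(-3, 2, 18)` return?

504

LOAD_FAST_LOAD_FAST c,a → push 18,-3. Stack: [18, -3]
BINARY_OP - → 18 - -3 = 21. Stack: [21]
LOAD_FAST a → push -3. Stack: [21, -3]
BINARY_OP - → 21 - -3 = 24. Stack: [24]
STORE_FAST v → v=24. Stack: []
LOAD_FAST_LOAD_FAST b,a → push 2,-3. Stack: [2, -3]
COMPARE_OP bool(!=) → 2 vs -3 = True. Stack: [True]
POP_JUMP_IF_FALSE → pop True; no jump. Stack: []
LOAD_CONST → push 7. Stack: [7]
LOAD_FAST c → push 18. Stack: [7, 18]
BINARY_OP ^ → 7 ^ 18 = 21. Stack: [21]
LOAD_FAST v → push 24. Stack: [21, 24]
BINARY_OP * → 21 * 24 = 504. Stack: [504]
STORE_FAST k → k=504. Stack: []
LOAD_FAST a → push -3. Stack: [-3]
LOAD_CONST → push 1. Stack: [-3, 1]
BINARY_OP - → -3 - 1 = -4. Stack: [-4]
LOAD_FAST_LOAD_FAST b,b → push 2,2. Stack: [-4, 2, 2]
BINARY_OP | → 2 | 2 = 2. Stack: [-4, 2]
BINARY_OP * → -4 * 2 = -8. Stack: [-8]
STORE_FAST z → z=-8. Stack: []
LOAD_FAST_LOAD_FAST k,c → push 504,18. Stack: [504, 18]
BINARY_OP ^ → 504 ^ 18 = 490. Stack: [490]
STORE_FAST y → y=490. Stack: []
LOAD_FAST k → push 504. Stack: [504]
RETURN_VALUE → return 504.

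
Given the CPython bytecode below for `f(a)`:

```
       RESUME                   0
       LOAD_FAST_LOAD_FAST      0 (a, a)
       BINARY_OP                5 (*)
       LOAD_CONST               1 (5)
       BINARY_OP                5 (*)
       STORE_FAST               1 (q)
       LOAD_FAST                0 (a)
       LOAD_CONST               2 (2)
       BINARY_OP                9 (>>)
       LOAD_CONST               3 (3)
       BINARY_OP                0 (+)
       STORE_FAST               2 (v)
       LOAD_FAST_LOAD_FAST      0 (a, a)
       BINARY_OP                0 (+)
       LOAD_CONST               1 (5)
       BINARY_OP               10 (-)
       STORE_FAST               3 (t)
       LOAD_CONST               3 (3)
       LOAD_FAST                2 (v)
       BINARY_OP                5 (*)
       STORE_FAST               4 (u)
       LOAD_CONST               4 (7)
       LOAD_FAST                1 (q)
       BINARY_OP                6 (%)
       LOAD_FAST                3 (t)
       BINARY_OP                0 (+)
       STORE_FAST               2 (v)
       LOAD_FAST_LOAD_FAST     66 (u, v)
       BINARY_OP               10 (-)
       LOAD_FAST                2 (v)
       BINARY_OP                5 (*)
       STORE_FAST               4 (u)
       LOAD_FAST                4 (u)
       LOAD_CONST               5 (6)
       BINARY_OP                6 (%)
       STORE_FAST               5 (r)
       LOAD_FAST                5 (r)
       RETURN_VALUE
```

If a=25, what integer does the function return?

LOAD_FAST_LOAD_FAST a,a → push 25,25. Stack: [25, 25]
BINARY_OP * → 25 * 25 = 625. Stack: [625]
LOAD_CONST → push 5. Stack: [625, 5]
BINARY_OP * → 625 * 5 = 3125. Stack: [3125]
STORE_FAST q → q=3125. Stack: []
LOAD_FAST a → push 25. Stack: [25]
LOAD_CONST → push 2. Stack: [25, 2]
BINARY_OP >> → 25 >> 2 = 6. Stack: [6]
LOAD_CONST → push 3. Stack: [6, 3]
BINARY_OP + → 6 + 3 = 9. Stack: [9]
STORE_FAST v → v=9. Stack: []
LOAD_FAST_LOAD_FAST a,a → push 25,25. Stack: [25, 25]
BINARY_OP + → 25 + 25 = 50. Stack: [50]
LOAD_CONST → push 5. Stack: [50, 5]
BINARY_OP - → 50 - 5 = 45. Stack: [45]
STORE_FAST t → t=45. Stack: []
LOAD_CONST → push 3. Stack: [3]
LOAD_FAST v → push 9. Stack: [3, 9]
BINARY_OP * → 3 * 9 = 27. Stack: [27]
STORE_FAST u → u=27. Stack: []
LOAD_CONST → push 7. Stack: [7]
LOAD_FAST q → push 3125. Stack: [7, 3125]
BINARY_OP % → 7 % 3125 = 7. Stack: [7]
LOAD_FAST t → push 45. Stack: [7, 45]
BINARY_OP + → 7 + 45 = 52. Stack: [52]
STORE_FAST v → v=52. Stack: []
LOAD_FAST_LOAD_FAST u,v → push 27,52. Stack: [27, 52]
BINARY_OP - → 27 - 52 = -25. Stack: [-25]
LOAD_FAST v → push 52. Stack: [-25, 52]
BINARY_OP * → -25 * 52 = -1300. Stack: [-1300]
STORE_FAST u → u=-1300. Stack: []
LOAD_FAST u → push -1300. Stack: [-1300]
LOAD_CONST → push 6. Stack: [-1300, 6]
BINARY_OP % → -1300 % 6 = 2. Stack: [2]
STORE_FAST r → r=2. Stack: []
LOAD_FAST r → push 2. Stack: [2]
RETURN_VALUE → return 2.

2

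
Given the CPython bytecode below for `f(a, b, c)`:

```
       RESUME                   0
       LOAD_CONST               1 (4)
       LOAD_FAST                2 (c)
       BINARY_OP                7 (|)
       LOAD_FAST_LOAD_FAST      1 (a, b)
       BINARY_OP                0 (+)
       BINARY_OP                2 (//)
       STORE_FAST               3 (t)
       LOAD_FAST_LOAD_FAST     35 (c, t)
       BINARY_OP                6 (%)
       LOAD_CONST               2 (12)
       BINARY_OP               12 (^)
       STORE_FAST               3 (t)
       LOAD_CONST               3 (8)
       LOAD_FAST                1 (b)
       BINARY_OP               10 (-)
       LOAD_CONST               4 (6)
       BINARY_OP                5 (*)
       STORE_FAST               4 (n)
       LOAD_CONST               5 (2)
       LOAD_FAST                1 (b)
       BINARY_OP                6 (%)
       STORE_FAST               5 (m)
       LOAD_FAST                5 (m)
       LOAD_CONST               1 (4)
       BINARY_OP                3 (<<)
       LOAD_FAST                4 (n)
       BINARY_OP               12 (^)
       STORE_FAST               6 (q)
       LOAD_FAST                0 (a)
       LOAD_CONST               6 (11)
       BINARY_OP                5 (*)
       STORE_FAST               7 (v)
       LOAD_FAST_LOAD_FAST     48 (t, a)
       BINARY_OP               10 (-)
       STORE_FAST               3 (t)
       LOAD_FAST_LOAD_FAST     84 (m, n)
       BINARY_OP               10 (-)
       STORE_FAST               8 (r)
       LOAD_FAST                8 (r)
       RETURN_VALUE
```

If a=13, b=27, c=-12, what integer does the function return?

LOAD_CONST → push 4. Stack: [4]
LOAD_FAST c → push -12. Stack: [4, -12]
BINARY_OP | → 4 | -12 = -12. Stack: [-12]
LOAD_FAST_LOAD_FAST a,b → push 13,27. Stack: [-12, 13, 27]
BINARY_OP + → 13 + 27 = 40. Stack: [-12, 40]
BINARY_OP // → -12 // 40 = -1. Stack: [-1]
STORE_FAST t → t=-1. Stack: []
LOAD_FAST_LOAD_FAST c,t → push -12,-1. Stack: [-12, -1]
BINARY_OP % → -12 % -1 = 0. Stack: [0]
LOAD_CONST → push 12. Stack: [0, 12]
BINARY_OP ^ → 0 ^ 12 = 12. Stack: [12]
STORE_FAST t → t=12. Stack: []
LOAD_CONST → push 8. Stack: [8]
LOAD_FAST b → push 27. Stack: [8, 27]
BINARY_OP - → 8 - 27 = -19. Stack: [-19]
LOAD_CONST → push 6. Stack: [-19, 6]
BINARY_OP * → -19 * 6 = -114. Stack: [-114]
STORE_FAST n → n=-114. Stack: []
LOAD_CONST → push 2. Stack: [2]
LOAD_FAST b → push 27. Stack: [2, 27]
BINARY_OP % → 2 % 27 = 2. Stack: [2]
STORE_FAST m → m=2. Stack: []
LOAD_FAST m → push 2. Stack: [2]
LOAD_CONST → push 4. Stack: [2, 4]
BINARY_OP << → 2 << 4 = 32. Stack: [32]
LOAD_FAST n → push -114. Stack: [32, -114]
BINARY_OP ^ → 32 ^ -114 = -82. Stack: [-82]
STORE_FAST q → q=-82. Stack: []
LOAD_FAST a → push 13. Stack: [13]
LOAD_CONST → push 11. Stack: [13, 11]
BINARY_OP * → 13 * 11 = 143. Stack: [143]
STORE_FAST v → v=143. Stack: []
LOAD_FAST_LOAD_FAST t,a → push 12,13. Stack: [12, 13]
BINARY_OP - → 12 - 13 = -1. Stack: [-1]
STORE_FAST t → t=-1. Stack: []
LOAD_FAST_LOAD_FAST m,n → push 2,-114. Stack: [2, -114]
BINARY_OP - → 2 - -114 = 116. Stack: [116]
STORE_FAST r → r=116. Stack: []
LOAD_FAST r → push 116. Stack: [116]
RETURN_VALUE → return 116.

116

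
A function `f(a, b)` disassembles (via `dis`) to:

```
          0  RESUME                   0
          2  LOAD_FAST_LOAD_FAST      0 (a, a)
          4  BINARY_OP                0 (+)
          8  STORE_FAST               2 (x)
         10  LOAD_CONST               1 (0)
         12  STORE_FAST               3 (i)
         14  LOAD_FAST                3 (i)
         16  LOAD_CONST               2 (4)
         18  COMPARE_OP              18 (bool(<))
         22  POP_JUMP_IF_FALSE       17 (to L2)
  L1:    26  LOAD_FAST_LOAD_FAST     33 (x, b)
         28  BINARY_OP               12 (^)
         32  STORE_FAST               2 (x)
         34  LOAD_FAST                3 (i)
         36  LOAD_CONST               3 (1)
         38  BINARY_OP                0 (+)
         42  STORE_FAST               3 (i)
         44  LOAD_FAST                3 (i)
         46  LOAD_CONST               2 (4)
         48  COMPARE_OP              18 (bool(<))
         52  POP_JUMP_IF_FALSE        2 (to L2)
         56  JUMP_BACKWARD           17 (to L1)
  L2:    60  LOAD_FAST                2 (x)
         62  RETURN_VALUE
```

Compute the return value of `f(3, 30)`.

LOAD_FAST_LOAD_FAST a,a → push 3,3. Stack: [3, 3]
BINARY_OP + → 3 + 3 = 6. Stack: [6]
STORE_FAST x → x=6. Stack: []
LOAD_CONST → push 0. Stack: [0]
STORE_FAST i → i=0. Stack: []
LOAD_FAST i → push 0. Stack: [0]
LOAD_CONST → push 4. Stack: [0, 4]
COMPARE_OP bool(<) → 0 vs 4 = True. Stack: [True]
POP_JUMP_IF_FALSE → pop True; no jump. Stack: []
LOAD_FAST_LOAD_FAST x,b → push 6,30. Stack: [6, 30]
BINARY_OP ^ → 6 ^ 30 = 24. Stack: [24]
STORE_FAST x → x=24. Stack: []
LOAD_FAST i → push 0. Stack: [0]
LOAD_CONST → push 1. Stack: [0, 1]
BINARY_OP + → 0 + 1 = 1. Stack: [1]
STORE_FAST i → i=1. Stack: []
LOAD_FAST i → push 1. Stack: [1]
LOAD_CONST → push 4. Stack: [1, 4]
COMPARE_OP bool(<) → 1 vs 4 = True. Stack: [True]
POP_JUMP_IF_FALSE → pop True; no jump. Stack: []
LOAD_FAST_LOAD_FAST x,b → push 24,30. Stack: [24, 30]
BINARY_OP ^ → 24 ^ 30 = 6. Stack: [6]
STORE_FAST x → x=6. Stack: []
LOAD_FAST i → push 1. Stack: [1]
LOAD_CONST → push 1. Stack: [1, 1]
BINARY_OP + → 1 + 1 = 2. Stack: [2]
STORE_FAST i → i=2. Stack: []
LOAD_FAST i → push 2. Stack: [2]
LOAD_CONST → push 4. Stack: [2, 4]
COMPARE_OP bool(<) → 2 vs 4 = True. Stack: [True]
POP_JUMP_IF_FALSE → pop True; no jump. Stack: []
LOAD_FAST_LOAD_FAST x,b → push 6,30. Stack: [6, 30]
BINARY_OP ^ → 6 ^ 30 = 24. Stack: [24]
STORE_FAST x → x=24. Stack: []
LOAD_FAST i → push 2. Stack: [2]
LOAD_CONST → push 1. Stack: [2, 1]
BINARY_OP + → 2 + 1 = 3. Stack: [3]
STORE_FAST i → i=3. Stack: []
LOAD_FAST i → push 3. Stack: [3]
LOAD_CONST → push 4. Stack: [3, 4]
COMPARE_OP bool(<) → 3 vs 4 = True. Stack: [True]
POP_JUMP_IF_FALSE → pop True; no jump. Stack: []
LOAD_FAST_LOAD_FAST x,b → push 24,30. Stack: [24, 30]
BINARY_OP ^ → 24 ^ 30 = 6. Stack: [6]
STORE_FAST x → x=6. Stack: []
LOAD_FAST i → push 3. Stack: [3]
LOAD_CONST → push 1. Stack: [3, 1]
BINARY_OP + → 3 + 1 = 4. Stack: [4]
STORE_FAST i → i=4. Stack: []
LOAD_FAST i → push 4. Stack: [4]
LOAD_CONST → push 4. Stack: [4, 4]
COMPARE_OP bool(<) → 4 vs 4 = False. Stack: [False]
POP_JUMP_IF_FALSE → pop False; jump. Stack: []
LOAD_FAST x → push 6. Stack: [6]
RETURN_VALUE → return 6.

6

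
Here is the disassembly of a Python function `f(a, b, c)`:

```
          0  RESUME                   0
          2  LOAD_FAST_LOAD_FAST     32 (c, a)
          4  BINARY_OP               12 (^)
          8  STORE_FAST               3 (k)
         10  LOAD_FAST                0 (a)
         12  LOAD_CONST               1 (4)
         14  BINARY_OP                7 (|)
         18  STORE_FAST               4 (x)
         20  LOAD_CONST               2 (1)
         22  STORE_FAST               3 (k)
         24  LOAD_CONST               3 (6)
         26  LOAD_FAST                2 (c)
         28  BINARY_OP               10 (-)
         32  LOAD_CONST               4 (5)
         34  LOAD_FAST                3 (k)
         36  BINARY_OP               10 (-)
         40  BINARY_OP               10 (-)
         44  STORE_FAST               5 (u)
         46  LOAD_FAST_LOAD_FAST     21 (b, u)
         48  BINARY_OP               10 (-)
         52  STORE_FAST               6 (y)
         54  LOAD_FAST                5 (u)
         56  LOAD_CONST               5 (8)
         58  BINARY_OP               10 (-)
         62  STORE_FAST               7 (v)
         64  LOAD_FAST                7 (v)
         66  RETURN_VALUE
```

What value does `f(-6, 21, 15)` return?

LOAD_FAST_LOAD_FAST c,a → push 15,-6. Stack: [15, -6]
BINARY_OP ^ → 15 ^ -6 = -11. Stack: [-11]
STORE_FAST k → k=-11. Stack: []
LOAD_FAST a → push -6. Stack: [-6]
LOAD_CONST → push 4. Stack: [-6, 4]
BINARY_OP | → -6 | 4 = -2. Stack: [-2]
STORE_FAST x → x=-2. Stack: []
LOAD_CONST → push 1. Stack: [1]
STORE_FAST k → k=1. Stack: []
LOAD_CONST → push 6. Stack: [6]
LOAD_FAST c → push 15. Stack: [6, 15]
BINARY_OP - → 6 - 15 = -9. Stack: [-9]
LOAD_CONST → push 5. Stack: [-9, 5]
LOAD_FAST k → push 1. Stack: [-9, 5, 1]
BINARY_OP - → 5 - 1 = 4. Stack: [-9, 4]
BINARY_OP - → -9 - 4 = -13. Stack: [-13]
STORE_FAST u → u=-13. Stack: []
LOAD_FAST_LOAD_FAST b,u → push 21,-13. Stack: [21, -13]
BINARY_OP - → 21 - -13 = 34. Stack: [34]
STORE_FAST y → y=34. Stack: []
LOAD_FAST u → push -13. Stack: [-13]
LOAD_CONST → push 8. Stack: [-13, 8]
BINARY_OP - → -13 - 8 = -21. Stack: [-21]
STORE_FAST v → v=-21. Stack: []
LOAD_FAST v → push -21. Stack: [-21]
RETURN_VALUE → return -21.

-21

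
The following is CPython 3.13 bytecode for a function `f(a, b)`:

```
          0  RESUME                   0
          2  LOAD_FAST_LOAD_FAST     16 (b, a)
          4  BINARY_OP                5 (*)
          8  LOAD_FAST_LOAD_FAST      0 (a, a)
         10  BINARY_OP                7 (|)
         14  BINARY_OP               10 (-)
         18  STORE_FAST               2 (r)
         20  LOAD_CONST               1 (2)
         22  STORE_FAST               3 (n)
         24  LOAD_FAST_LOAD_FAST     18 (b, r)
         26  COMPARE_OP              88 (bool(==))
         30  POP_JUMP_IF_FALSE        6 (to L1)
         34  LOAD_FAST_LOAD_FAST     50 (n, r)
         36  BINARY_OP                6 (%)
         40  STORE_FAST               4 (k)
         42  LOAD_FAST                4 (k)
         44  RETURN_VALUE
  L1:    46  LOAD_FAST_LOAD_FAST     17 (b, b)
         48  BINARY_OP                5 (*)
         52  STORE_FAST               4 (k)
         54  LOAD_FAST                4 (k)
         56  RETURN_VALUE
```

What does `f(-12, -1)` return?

LOAD_FAST_LOAD_FAST b,a → push -1,-12. Stack: [-1, -12]
BINARY_OP * → -1 * -12 = 12. Stack: [12]
LOAD_FAST_LOAD_FAST a,a → push -12,-12. Stack: [12, -12, -12]
BINARY_OP | → -12 | -12 = -12. Stack: [12, -12]
BINARY_OP - → 12 - -12 = 24. Stack: [24]
STORE_FAST r → r=24. Stack: []
LOAD_CONST → push 2. Stack: [2]
STORE_FAST n → n=2. Stack: []
LOAD_FAST_LOAD_FAST b,r → push -1,24. Stack: [-1, 24]
COMPARE_OP bool(==) → -1 vs 24 = False. Stack: [False]
POP_JUMP_IF_FALSE → pop False; jump. Stack: []
LOAD_FAST_LOAD_FAST b,b → push -1,-1. Stack: [-1, -1]
BINARY_OP * → -1 * -1 = 1. Stack: [1]
STORE_FAST k → k=1. Stack: []
LOAD_FAST k → push 1. Stack: [1]
RETURN_VALUE → return 1.

1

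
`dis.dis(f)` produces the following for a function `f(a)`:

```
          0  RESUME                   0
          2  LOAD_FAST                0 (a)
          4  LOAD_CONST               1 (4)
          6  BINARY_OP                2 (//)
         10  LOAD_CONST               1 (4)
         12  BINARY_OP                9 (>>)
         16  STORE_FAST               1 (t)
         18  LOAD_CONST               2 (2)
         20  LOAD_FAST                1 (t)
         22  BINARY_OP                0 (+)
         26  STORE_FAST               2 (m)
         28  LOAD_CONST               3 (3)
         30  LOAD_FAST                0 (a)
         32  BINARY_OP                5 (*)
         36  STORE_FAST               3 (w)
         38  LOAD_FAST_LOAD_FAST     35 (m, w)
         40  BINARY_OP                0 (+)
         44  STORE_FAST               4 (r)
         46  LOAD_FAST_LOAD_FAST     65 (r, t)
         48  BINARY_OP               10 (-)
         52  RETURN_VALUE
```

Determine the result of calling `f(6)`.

LOAD_FAST a → push 6. Stack: [6]
LOAD_CONST → push 4. Stack: [6, 4]
BINARY_OP // → 6 // 4 = 1. Stack: [1]
LOAD_CONST → push 4. Stack: [1, 4]
BINARY_OP >> → 1 >> 4 = 0. Stack: [0]
STORE_FAST t → t=0. Stack: []
LOAD_CONST → push 2. Stack: [2]
LOAD_FAST t → push 0. Stack: [2, 0]
BINARY_OP + → 2 + 0 = 2. Stack: [2]
STORE_FAST m → m=2. Stack: []
LOAD_CONST → push 3. Stack: [3]
LOAD_FAST a → push 6. Stack: [3, 6]
BINARY_OP * → 3 * 6 = 18. Stack: [18]
STORE_FAST w → w=18. Stack: []
LOAD_FAST_LOAD_FAST m,w → push 2,18. Stack: [2, 18]
BINARY_OP + → 2 + 18 = 20. Stack: [20]
STORE_FAST r → r=20. Stack: []
LOAD_FAST_LOAD_FAST r,t → push 20,0. Stack: [20, 0]
BINARY_OP - → 20 - 0 = 20. Stack: [20]
RETURN_VALUE → return 20.

20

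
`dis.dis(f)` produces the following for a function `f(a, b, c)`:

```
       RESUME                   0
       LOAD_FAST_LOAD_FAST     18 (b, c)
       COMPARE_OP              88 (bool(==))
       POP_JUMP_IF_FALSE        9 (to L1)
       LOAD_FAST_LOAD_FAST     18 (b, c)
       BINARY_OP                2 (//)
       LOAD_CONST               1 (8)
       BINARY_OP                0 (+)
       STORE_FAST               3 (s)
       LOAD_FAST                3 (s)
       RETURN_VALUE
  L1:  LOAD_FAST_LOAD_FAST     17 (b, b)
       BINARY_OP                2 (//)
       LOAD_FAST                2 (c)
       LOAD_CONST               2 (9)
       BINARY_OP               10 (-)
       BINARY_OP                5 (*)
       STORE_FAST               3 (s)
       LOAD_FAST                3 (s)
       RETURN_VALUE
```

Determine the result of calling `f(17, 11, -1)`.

LOAD_FAST_LOAD_FAST b,c → push 11,-1. Stack: [11, -1]
COMPARE_OP bool(==) → 11 vs -1 = False. Stack: [False]
POP_JUMP_IF_FALSE → pop False; jump. Stack: []
LOAD_FAST_LOAD_FAST b,b → push 11,11. Stack: [11, 11]
BINARY_OP // → 11 // 11 = 1. Stack: [1]
LOAD_FAST c → push -1. Stack: [1, -1]
LOAD_CONST → push 9. Stack: [1, -1, 9]
BINARY_OP - → -1 - 9 = -10. Stack: [1, -10]
BINARY_OP * → 1 * -10 = -10. Stack: [-10]
STORE_FAST s → s=-10. Stack: []
LOAD_FAST s → push -10. Stack: [-10]
RETURN_VALUE → return -10.

-10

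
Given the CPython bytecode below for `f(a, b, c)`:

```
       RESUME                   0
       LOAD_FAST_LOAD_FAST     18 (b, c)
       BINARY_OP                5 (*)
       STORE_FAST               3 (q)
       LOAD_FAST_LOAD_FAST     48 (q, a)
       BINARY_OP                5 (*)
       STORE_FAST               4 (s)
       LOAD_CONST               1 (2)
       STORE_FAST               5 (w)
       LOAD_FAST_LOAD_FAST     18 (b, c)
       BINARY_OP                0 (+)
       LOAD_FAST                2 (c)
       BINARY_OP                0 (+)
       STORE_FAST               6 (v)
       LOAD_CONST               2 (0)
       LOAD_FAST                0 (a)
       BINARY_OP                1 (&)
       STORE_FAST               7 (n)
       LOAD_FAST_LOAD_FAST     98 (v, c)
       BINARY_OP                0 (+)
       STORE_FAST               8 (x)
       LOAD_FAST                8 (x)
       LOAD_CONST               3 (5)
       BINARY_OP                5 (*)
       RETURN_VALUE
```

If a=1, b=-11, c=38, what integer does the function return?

LOAD_FAST_LOAD_FAST b,c → push -11,38. Stack: [-11, 38]
BINARY_OP * → -11 * 38 = -418. Stack: [-418]
STORE_FAST q → q=-418. Stack: []
LOAD_FAST_LOAD_FAST q,a → push -418,1. Stack: [-418, 1]
BINARY_OP * → -418 * 1 = -418. Stack: [-418]
STORE_FAST s → s=-418. Stack: []
LOAD_CONST → push 2. Stack: [2]
STORE_FAST w → w=2. Stack: []
LOAD_FAST_LOAD_FAST b,c → push -11,38. Stack: [-11, 38]
BINARY_OP + → -11 + 38 = 27. Stack: [27]
LOAD_FAST c → push 38. Stack: [27, 38]
BINARY_OP + → 27 + 38 = 65. Stack: [65]
STORE_FAST v → v=65. Stack: []
LOAD_CONST → push 0. Stack: [0]
LOAD_FAST a → push 1. Stack: [0, 1]
BINARY_OP & → 0 & 1 = 0. Stack: [0]
STORE_FAST n → n=0. Stack: []
LOAD_FAST_LOAD_FAST v,c → push 65,38. Stack: [65, 38]
BINARY_OP + → 65 + 38 = 103. Stack: [103]
STORE_FAST x → x=103. Stack: []
LOAD_FAST x → push 103. Stack: [103]
LOAD_CONST → push 5. Stack: [103, 5]
BINARY_OP * → 103 * 5 = 515. Stack: [515]
RETURN_VALUE → return 515.

515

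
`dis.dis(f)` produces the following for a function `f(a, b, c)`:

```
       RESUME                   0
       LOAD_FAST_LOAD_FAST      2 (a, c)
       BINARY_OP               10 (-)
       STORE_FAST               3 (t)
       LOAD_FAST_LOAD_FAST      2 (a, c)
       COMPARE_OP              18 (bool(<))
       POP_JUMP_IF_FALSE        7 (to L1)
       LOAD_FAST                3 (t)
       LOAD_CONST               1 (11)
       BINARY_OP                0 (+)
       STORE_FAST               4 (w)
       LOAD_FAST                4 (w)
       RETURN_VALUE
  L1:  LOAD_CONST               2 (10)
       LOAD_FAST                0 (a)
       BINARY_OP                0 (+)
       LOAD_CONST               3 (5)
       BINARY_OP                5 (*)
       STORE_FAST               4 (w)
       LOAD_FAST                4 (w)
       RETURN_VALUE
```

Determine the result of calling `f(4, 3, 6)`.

LOAD_FAST_LOAD_FAST a,c → push 4,6. Stack: [4, 6]
BINARY_OP - → 4 - 6 = -2. Stack: [-2]
STORE_FAST t → t=-2. Stack: []
LOAD_FAST_LOAD_FAST a,c → push 4,6. Stack: [4, 6]
COMPARE_OP bool(<) → 4 vs 6 = True. Stack: [True]
POP_JUMP_IF_FALSE → pop True; no jump. Stack: []
LOAD_FAST t → push -2. Stack: [-2]
LOAD_CONST → push 11. Stack: [-2, 11]
BINARY_OP + → -2 + 11 = 9. Stack: [9]
STORE_FAST w → w=9. Stack: []
LOAD_FAST w → push 9. Stack: [9]
RETURN_VALUE → return 9.

9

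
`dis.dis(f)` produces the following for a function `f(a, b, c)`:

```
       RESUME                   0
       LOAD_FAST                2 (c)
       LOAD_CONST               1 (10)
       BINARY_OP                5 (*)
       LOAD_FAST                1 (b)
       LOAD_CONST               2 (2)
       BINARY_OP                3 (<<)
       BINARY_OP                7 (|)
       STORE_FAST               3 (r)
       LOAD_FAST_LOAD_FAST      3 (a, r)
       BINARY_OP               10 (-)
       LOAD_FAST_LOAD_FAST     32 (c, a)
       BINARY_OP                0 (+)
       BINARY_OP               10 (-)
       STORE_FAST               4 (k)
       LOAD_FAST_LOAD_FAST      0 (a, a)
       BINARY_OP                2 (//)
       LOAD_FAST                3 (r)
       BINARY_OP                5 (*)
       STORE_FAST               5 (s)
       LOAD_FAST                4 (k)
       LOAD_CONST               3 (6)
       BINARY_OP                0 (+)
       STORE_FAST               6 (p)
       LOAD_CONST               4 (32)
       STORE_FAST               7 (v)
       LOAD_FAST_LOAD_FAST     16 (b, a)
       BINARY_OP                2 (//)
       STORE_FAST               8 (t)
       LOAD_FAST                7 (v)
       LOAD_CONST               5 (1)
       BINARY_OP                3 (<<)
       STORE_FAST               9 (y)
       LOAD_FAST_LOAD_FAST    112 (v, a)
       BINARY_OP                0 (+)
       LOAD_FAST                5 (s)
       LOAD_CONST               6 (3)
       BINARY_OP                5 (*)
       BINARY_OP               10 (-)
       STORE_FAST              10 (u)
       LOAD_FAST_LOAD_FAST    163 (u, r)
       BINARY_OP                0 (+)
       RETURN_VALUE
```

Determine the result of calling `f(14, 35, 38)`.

-970

LOAD_FAST c → push 38. Stack: [38]
LOAD_CONST → push 10. Stack: [38, 10]
BINARY_OP * → 38 * 10 = 380. Stack: [380]
LOAD_FAST b → push 35. Stack: [380, 35]
LOAD_CONST → push 2. Stack: [380, 35, 2]
BINARY_OP << → 35 << 2 = 140. Stack: [380, 140]
BINARY_OP | → 380 | 140 = 508. Stack: [508]
STORE_FAST r → r=508. Stack: []
LOAD_FAST_LOAD_FAST a,r → push 14,508. Stack: [14, 508]
BINARY_OP - → 14 - 508 = -494. Stack: [-494]
LOAD_FAST_LOAD_FAST c,a → push 38,14. Stack: [-494, 38, 14]
BINARY_OP + → 38 + 14 = 52. Stack: [-494, 52]
BINARY_OP - → -494 - 52 = -546. Stack: [-546]
STORE_FAST k → k=-546. Stack: []
LOAD_FAST_LOAD_FAST a,a → push 14,14. Stack: [14, 14]
BINARY_OP // → 14 // 14 = 1. Stack: [1]
LOAD_FAST r → push 508. Stack: [1, 508]
BINARY_OP * → 1 * 508 = 508. Stack: [508]
STORE_FAST s → s=508. Stack: []
LOAD_FAST k → push -546. Stack: [-546]
LOAD_CONST → push 6. Stack: [-546, 6]
BINARY_OP + → -546 + 6 = -540. Stack: [-540]
STORE_FAST p → p=-540. Stack: []
LOAD_CONST → push 32. Stack: [32]
STORE_FAST v → v=32. Stack: []
LOAD_FAST_LOAD_FAST b,a → push 35,14. Stack: [35, 14]
BINARY_OP // → 35 // 14 = 2. Stack: [2]
STORE_FAST t → t=2. Stack: []
LOAD_FAST v → push 32. Stack: [32]
LOAD_CONST → push 1. Stack: [32, 1]
BINARY_OP << → 32 << 1 = 64. Stack: [64]
STORE_FAST y → y=64. Stack: []
LOAD_FAST_LOAD_FAST v,a → push 32,14. Stack: [32, 14]
BINARY_OP + → 32 + 14 = 46. Stack: [46]
LOAD_FAST s → push 508. Stack: [46, 508]
LOAD_CONST → push 3. Stack: [46, 508, 3]
BINARY_OP * → 508 * 3 = 1524. Stack: [46, 1524]
BINARY_OP - → 46 - 1524 = -1478. Stack: [-1478]
STORE_FAST u → u=-1478. Stack: []
LOAD_FAST_LOAD_FAST u,r → push -1478,508. Stack: [-1478, 508]
BINARY_OP + → -1478 + 508 = -970. Stack: [-970]
RETURN_VALUE → return -970.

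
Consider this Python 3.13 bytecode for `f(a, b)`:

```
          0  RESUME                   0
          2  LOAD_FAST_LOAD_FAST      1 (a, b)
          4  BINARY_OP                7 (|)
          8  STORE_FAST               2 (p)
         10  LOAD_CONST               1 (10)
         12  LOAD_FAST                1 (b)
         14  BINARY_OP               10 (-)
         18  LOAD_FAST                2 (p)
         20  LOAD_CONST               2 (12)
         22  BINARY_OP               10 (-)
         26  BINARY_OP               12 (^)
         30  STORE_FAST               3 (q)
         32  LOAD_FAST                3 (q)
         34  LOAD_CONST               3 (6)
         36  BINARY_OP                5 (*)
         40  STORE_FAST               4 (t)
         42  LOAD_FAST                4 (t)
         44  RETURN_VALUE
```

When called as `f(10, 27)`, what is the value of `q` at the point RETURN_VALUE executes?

-32

LOAD_FAST_LOAD_FAST a,b → push 10,27. Stack: [10, 27]
BINARY_OP | → 10 | 27 = 27. Stack: [27]
STORE_FAST p → p=27. Stack: []
LOAD_CONST → push 10. Stack: [10]
LOAD_FAST b → push 27. Stack: [10, 27]
BINARY_OP - → 10 - 27 = -17. Stack: [-17]
LOAD_FAST p → push 27. Stack: [-17, 27]
LOAD_CONST → push 12. Stack: [-17, 27, 12]
BINARY_OP - → 27 - 12 = 15. Stack: [-17, 15]
BINARY_OP ^ → -17 ^ 15 = -32. Stack: [-32]
STORE_FAST q → q=-32. Stack: []
LOAD_FAST q → push -32. Stack: [-32]
LOAD_CONST → push 6. Stack: [-32, 6]
BINARY_OP * → -32 * 6 = -192. Stack: [-192]
STORE_FAST t → t=-192. Stack: []
LOAD_FAST t → push -192. Stack: [-192]
RETURN_VALUE → return -192.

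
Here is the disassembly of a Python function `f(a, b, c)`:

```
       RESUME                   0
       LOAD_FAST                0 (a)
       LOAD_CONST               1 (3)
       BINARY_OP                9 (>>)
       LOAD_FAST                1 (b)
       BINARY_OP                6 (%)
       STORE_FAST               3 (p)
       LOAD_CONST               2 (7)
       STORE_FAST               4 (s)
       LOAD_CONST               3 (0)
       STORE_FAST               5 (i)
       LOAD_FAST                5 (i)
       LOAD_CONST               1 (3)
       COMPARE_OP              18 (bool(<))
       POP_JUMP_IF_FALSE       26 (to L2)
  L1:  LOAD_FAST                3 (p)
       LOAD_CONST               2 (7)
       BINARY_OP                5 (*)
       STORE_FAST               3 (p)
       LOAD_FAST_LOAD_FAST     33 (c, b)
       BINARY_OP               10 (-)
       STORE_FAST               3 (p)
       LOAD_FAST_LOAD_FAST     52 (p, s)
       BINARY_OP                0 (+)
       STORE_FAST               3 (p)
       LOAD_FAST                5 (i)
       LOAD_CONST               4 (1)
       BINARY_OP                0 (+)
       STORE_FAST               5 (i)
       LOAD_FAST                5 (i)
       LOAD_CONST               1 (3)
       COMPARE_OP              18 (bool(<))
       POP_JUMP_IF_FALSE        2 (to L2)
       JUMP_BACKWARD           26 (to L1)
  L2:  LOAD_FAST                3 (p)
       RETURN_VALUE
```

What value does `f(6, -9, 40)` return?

LOAD_FAST a → push 6
LOAD_CONST → push 3
BINARY_OP >> → 6 >> 3 = 0
LOAD_FAST b → push -9
BINARY_OP % → 0 % -9 = 0
STORE_FAST p → p=0
LOAD_CONST → push 7
STORE_FAST s → s=7
LOAD_CONST → push 0
STORE_FAST i → i=0
LOAD_FAST i → push 0
LOAD_CONST → push 3
COMPARE_OP bool(<) → 0 vs 3 = True
POP_JUMP_IF_FALSE → pop True; no jump
LOAD_FAST p → push 0
LOAD_CONST → push 7
BINARY_OP * → 0 * 7 = 0
STORE_FAST p → p=0
LOAD_FAST_LOAD_FAST c,b → push 40,-9
BINARY_OP - → 40 - -9 = 49
STORE_FAST p → p=49
LOAD_FAST_LOAD_FAST p,s → push 49,7
BINARY_OP + → 49 + 7 = 56
STORE_FAST p → p=56
LOAD_FAST i → push 0
LOAD_CONST → push 1
BINARY_OP + → 0 + 1 = 1
STORE_FAST i → i=1
LOAD_FAST i → push 1
LOAD_CONST → push 3
COMPARE_OP bool(<) → 1 vs 3 = True
POP_JUMP_IF_FALSE → pop True; no jump
LOAD_FAST p → push 56
LOAD_CONST → push 7
BINARY_OP * → 56 * 7 = 392
STORE_FAST p → p=392
LOAD_FAST_LOAD_FAST c,b → push 40,-9
BINARY_OP - → 40 - -9 = 49
STORE_FAST p → p=49
LOAD_FAST_LOAD_FAST p,s → push 49,7
BINARY_OP + → 49 + 7 = 56
STORE_FAST p → p=56
LOAD_FAST i → push 1
LOAD_CONST → push 1
BINARY_OP + → 1 + 1 = 2
STORE_FAST i → i=2
LOAD_FAST i → push 2
LOAD_CONST → push 3
COMPARE_OP bool(<) → 2 vs 3 = True
POP_JUMP_IF_FALSE → pop True; no jump
LOAD_FAST p → push 56
LOAD_CONST → push 7
BINARY_OP * → 56 * 7 = 392
STORE_FAST p → p=392
LOAD_FAST_LOAD_FAST c,b → push 40,-9
BINARY_OP - → 40 - -9 = 49
STORE_FAST p → p=49
LOAD_FAST_LOAD_FAST p,s → push 49,7
BINARY_OP + → 49 + 7 = 56
STORE_FAST p → p=56
LOAD_FAST i → push 2
LOAD_CONST → push 1
BINARY_OP + → 2 + 1 = 3
STORE_FAST i → i=3
LOAD_FAST i → push 3
LOAD_CONST → push 3
COMPARE_OP bool(<) → 3 vs 3 = False
POP_JUMP_IF_FALSE → pop False; jump
LOAD_FAST p → push 56
RETURN_VALUE → return 56.

56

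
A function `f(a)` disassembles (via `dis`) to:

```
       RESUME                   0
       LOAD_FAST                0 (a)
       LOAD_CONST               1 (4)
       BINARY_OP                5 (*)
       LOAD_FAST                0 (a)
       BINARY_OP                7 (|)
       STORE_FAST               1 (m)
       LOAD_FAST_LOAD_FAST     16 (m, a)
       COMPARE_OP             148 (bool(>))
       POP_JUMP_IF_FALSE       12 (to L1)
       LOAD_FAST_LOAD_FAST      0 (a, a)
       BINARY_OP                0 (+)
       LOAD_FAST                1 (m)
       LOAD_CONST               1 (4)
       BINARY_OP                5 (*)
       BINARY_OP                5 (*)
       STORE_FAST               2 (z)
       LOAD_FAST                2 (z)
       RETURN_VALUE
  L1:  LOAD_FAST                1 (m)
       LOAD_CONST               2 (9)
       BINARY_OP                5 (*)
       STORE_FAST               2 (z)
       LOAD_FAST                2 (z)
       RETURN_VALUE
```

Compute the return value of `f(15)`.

7560

LOAD_FAST a → push 15. Stack: [15]
LOAD_CONST → push 4. Stack: [15, 4]
BINARY_OP * → 15 * 4 = 60. Stack: [60]
LOAD_FAST a → push 15. Stack: [60, 15]
BINARY_OP | → 60 | 15 = 63. Stack: [63]
STORE_FAST m → m=63. Stack: []
LOAD_FAST_LOAD_FAST m,a → push 63,15. Stack: [63, 15]
COMPARE_OP bool(>) → 63 vs 15 = True. Stack: [True]
POP_JUMP_IF_FALSE → pop True; no jump. Stack: []
LOAD_FAST_LOAD_FAST a,a → push 15,15. Stack: [15, 15]
BINARY_OP + → 15 + 15 = 30. Stack: [30]
LOAD_FAST m → push 63. Stack: [30, 63]
LOAD_CONST → push 4. Stack: [30, 63, 4]
BINARY_OP * → 63 * 4 = 252. Stack: [30, 252]
BINARY_OP * → 30 * 252 = 7560. Stack: [7560]
STORE_FAST z → z=7560. Stack: []
LOAD_FAST z → push 7560. Stack: [7560]
RETURN_VALUE → return 7560.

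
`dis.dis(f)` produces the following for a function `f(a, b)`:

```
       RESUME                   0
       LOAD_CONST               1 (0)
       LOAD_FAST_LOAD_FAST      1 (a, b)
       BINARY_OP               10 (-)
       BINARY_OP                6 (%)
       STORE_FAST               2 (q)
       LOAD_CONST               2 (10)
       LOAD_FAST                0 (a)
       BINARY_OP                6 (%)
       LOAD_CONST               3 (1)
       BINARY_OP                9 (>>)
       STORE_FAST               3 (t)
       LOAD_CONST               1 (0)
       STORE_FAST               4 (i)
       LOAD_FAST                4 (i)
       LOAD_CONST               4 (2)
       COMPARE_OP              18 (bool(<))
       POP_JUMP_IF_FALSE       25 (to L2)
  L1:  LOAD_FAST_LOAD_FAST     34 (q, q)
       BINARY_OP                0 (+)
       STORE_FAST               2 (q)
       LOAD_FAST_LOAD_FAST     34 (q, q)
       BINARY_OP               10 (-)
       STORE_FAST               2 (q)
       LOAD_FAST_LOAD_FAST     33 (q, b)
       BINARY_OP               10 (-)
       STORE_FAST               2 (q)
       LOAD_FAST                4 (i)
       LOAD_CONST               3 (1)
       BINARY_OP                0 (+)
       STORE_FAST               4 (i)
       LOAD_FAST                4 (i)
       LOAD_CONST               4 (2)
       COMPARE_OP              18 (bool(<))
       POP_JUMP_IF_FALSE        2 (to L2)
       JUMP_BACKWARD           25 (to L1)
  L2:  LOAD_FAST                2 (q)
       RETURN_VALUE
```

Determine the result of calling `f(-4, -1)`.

1

LOAD_CONST → push 0. Stack: [0]
LOAD_FAST_LOAD_FAST a,b → push -4,-1. Stack: [0, -4, -1]
BINARY_OP - → -4 - -1 = -3. Stack: [0, -3]
BINARY_OP % → 0 % -3 = 0. Stack: [0]
STORE_FAST q → q=0. Stack: []
LOAD_CONST → push 10. Stack: [10]
LOAD_FAST a → push -4. Stack: [10, -4]
BINARY_OP % → 10 % -4 = -2. Stack: [-2]
LOAD_CONST → push 1. Stack: [-2, 1]
BINARY_OP >> → -2 >> 1 = -1. Stack: [-1]
STORE_FAST t → t=-1. Stack: []
LOAD_CONST → push 0. Stack: [0]
STORE_FAST i → i=0. Stack: []
LOAD_FAST i → push 0. Stack: [0]
LOAD_CONST → push 2. Stack: [0, 2]
COMPARE_OP bool(<) → 0 vs 2 = True. Stack: [True]
POP_JUMP_IF_FALSE → pop True; no jump. Stack: []
LOAD_FAST_LOAD_FAST q,q → push 0,0. Stack: [0, 0]
BINARY_OP + → 0 + 0 = 0. Stack: [0]
STORE_FAST q → q=0. Stack: []
LOAD_FAST_LOAD_FAST q,q → push 0,0. Stack: [0, 0]
BINARY_OP - → 0 - 0 = 0. Stack: [0]
STORE_FAST q → q=0. Stack: []
LOAD_FAST_LOAD_FAST q,b → push 0,-1. Stack: [0, -1]
BINARY_OP - → 0 - -1 = 1. Stack: [1]
STORE_FAST q → q=1. Stack: []
LOAD_FAST i → push 0. Stack: [0]
LOAD_CONST → push 1. Stack: [0, 1]
BINARY_OP + → 0 + 1 = 1. Stack: [1]
STORE_FAST i → i=1. Stack: []
LOAD_FAST i → push 1. Stack: [1]
LOAD_CONST → push 2. Stack: [1, 2]
COMPARE_OP bool(<) → 1 vs 2 = True. Stack: [True]
POP_JUMP_IF_FALSE → pop True; no jump. Stack: []
LOAD_FAST_LOAD_FAST q,q → push 1,1. Stack: [1, 1]
BINARY_OP + → 1 + 1 = 2. Stack: [2]
STORE_FAST q → q=2. Stack: []
LOAD_FAST_LOAD_FAST q,q → push 2,2. Stack: [2, 2]
BINARY_OP - → 2 - 2 = 0. Stack: [0]
STORE_FAST q → q=0. Stack: []
LOAD_FAST_LOAD_FAST q,b → push 0,-1. Stack: [0, -1]
BINARY_OP - → 0 - -1 = 1. Stack: [1]
STORE_FAST q → q=1. Stack: []
LOAD_FAST i → push 1. Stack: [1]
LOAD_CONST → push 1. Stack: [1, 1]
BINARY_OP + → 1 + 1 = 2. Stack: [2]
STORE_FAST i → i=2. Stack: []
LOAD_FAST i → push 2. Stack: [2]
LOAD_CONST → push 2. Stack: [2, 2]
COMPARE_OP bool(<) → 2 vs 2 = False. Stack: [False]
POP_JUMP_IF_FALSE → pop False; jump. Stack: []
LOAD_FAST q → push 1. Stack: [1]
RETURN_VALUE → return 1.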